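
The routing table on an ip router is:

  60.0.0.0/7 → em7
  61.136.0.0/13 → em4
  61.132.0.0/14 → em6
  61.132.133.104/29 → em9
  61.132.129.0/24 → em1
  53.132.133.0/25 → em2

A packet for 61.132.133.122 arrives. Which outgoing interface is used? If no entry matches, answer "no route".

em6

Routes whose prefix contains 61.132.133.122:
  60.0.0.0/7 (60.0.0.0 - 61.255.255.255) -> em7
  61.132.0.0/14 (61.132.0.0 - 61.135.255.255) -> em6
More-specific entries that do NOT match:
  61.132.133.104/29 (61.132.133.104 - 61.132.133.111) does not contain 61.132.133.122
  53.132.133.0/25 (53.132.133.0 - 53.132.133.127) does not contain 61.132.133.122
  61.132.129.0/24 (61.132.129.0 - 61.132.129.255) does not contain 61.132.133.122
Longest matching prefix is /14 -> interface em6.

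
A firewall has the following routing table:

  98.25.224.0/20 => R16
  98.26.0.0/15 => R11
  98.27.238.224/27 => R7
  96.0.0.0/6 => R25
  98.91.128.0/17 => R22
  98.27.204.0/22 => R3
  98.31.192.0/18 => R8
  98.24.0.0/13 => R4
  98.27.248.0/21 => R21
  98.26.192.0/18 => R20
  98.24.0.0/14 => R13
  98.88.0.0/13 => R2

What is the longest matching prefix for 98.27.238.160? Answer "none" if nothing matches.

98.26.0.0/15

Entries matching 98.27.238.160:
  96.0.0.0/6 (96.0.0.0 - 99.255.255.255)
  98.24.0.0/13 (98.24.0.0 - 98.31.255.255)
  98.24.0.0/14 (98.24.0.0 - 98.27.255.255)
  98.26.0.0/15 (98.26.0.0 - 98.27.255.255)
Most specific is 98.26.0.0/15.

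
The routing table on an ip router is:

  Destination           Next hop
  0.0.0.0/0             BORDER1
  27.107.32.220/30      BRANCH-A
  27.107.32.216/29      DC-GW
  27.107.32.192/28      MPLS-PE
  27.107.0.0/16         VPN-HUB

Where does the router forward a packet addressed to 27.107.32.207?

MPLS-PE

Routes whose prefix contains 27.107.32.207:
  0.0.0.0/0 (default, matches everything) -> BORDER1
  27.107.0.0/16 (27.107.0.0 - 27.107.255.255) -> VPN-HUB
  27.107.32.192/28 (27.107.32.192 - 27.107.32.207) -> MPLS-PE
More-specific entries that do NOT match:
  27.107.32.220/30 (27.107.32.220 - 27.107.32.223) does not contain 27.107.32.207
  27.107.32.216/29 (27.107.32.216 - 27.107.32.223) does not contain 27.107.32.207
Longest matching prefix is /28 -> next hop MPLS-PE.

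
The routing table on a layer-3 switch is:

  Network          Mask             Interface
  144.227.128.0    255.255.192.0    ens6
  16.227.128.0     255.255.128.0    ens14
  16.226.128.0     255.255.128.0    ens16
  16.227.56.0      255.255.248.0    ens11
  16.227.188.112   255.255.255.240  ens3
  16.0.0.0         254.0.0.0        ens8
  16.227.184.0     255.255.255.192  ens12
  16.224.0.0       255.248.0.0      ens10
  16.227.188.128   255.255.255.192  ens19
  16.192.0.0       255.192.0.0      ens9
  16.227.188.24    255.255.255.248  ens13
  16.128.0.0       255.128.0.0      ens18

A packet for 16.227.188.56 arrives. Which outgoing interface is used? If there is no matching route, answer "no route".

ens14

Routes whose prefix contains 16.227.188.56:
  16.0.0.0/7 (16.0.0.0 - 17.255.255.255) -> ens8
  16.128.0.0/9 (16.128.0.0 - 16.255.255.255) -> ens18
  16.192.0.0/10 (16.192.0.0 - 16.255.255.255) -> ens9
  16.224.0.0/13 (16.224.0.0 - 16.231.255.255) -> ens10
  16.227.128.0/17 (16.227.128.0 - 16.227.255.255) -> ens14
More-specific entries that do NOT match:
  16.227.188.24/29 (16.227.188.24 - 16.227.188.31) does not contain 16.227.188.56
  16.227.188.112/28 (16.227.188.112 - 16.227.188.127) does not contain 16.227.188.56
  16.227.184.0/26 (16.227.184.0 - 16.227.184.63) does not contain 16.227.188.56
  16.227.188.128/26 (16.227.188.128 - 16.227.188.191) does not contain 16.227.188.56
  16.227.56.0/21 (16.227.56.0 - 16.227.63.255) does not contain 16.227.188.56
  144.227.128.0/18 (144.227.128.0 - 144.227.191.255) does not contain 16.227.188.56
Longest matching prefix is /17 -> interface ens14.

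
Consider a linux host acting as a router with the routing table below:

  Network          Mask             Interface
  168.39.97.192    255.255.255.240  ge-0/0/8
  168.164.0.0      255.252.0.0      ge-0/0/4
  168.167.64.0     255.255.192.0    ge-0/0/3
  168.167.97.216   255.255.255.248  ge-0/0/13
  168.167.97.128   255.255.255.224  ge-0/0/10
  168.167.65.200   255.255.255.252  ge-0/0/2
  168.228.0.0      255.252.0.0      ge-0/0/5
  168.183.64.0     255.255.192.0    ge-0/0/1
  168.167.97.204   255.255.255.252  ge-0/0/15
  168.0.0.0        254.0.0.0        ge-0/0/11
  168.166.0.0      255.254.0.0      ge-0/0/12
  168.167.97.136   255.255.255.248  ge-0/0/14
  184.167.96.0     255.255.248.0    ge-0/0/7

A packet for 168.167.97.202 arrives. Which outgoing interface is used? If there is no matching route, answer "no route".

ge-0/0/3

Routes whose prefix contains 168.167.97.202:
  168.0.0.0/7 (168.0.0.0 - 169.255.255.255) -> ge-0/0/11
  168.164.0.0/14 (168.164.0.0 - 168.167.255.255) -> ge-0/0/4
  168.166.0.0/15 (168.166.0.0 - 168.167.255.255) -> ge-0/0/12
  168.167.64.0/18 (168.167.64.0 - 168.167.127.255) -> ge-0/0/3
More-specific entries that do NOT match:
  168.167.65.200/30 (168.167.65.200 - 168.167.65.203) does not contain 168.167.97.202
  168.167.97.204/30 (168.167.97.204 - 168.167.97.207) does not contain 168.167.97.202
  168.167.97.216/29 (168.167.97.216 - 168.167.97.223) does not contain 168.167.97.202
  168.167.97.136/29 (168.167.97.136 - 168.167.97.143) does not contain 168.167.97.202
  168.39.97.192/28 (168.39.97.192 - 168.39.97.207) does not contain 168.167.97.202
  168.167.97.128/27 (168.167.97.128 - 168.167.97.159) does not contain 168.167.97.202
  184.167.96.0/21 (184.167.96.0 - 184.167.103.255) does not contain 168.167.97.202
Longest matching prefix is /18 -> interface ge-0/0/3.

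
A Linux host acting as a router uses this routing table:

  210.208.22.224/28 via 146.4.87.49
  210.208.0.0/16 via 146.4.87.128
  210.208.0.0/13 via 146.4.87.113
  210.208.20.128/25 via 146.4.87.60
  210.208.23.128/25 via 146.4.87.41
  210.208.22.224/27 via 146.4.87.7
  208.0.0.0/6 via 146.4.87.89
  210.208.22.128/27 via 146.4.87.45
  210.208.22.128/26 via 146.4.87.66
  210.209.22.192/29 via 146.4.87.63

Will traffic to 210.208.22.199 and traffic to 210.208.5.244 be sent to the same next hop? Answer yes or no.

yes

210.208.22.199: longest match 210.208.0.0/16 -> 146.4.87.128
210.208.5.244: longest match 210.208.0.0/16 -> 146.4.87.128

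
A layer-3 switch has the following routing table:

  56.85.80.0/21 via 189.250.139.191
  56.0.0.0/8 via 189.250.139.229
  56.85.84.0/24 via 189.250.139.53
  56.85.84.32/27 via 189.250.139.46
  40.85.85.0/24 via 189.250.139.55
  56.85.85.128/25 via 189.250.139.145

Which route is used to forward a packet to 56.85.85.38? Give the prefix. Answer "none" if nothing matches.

Entries matching 56.85.85.38:
  56.0.0.0/8 (56.0.0.0 - 56.255.255.255)
  56.85.80.0/21 (56.85.80.0 - 56.85.87.255)
Most specific is 56.85.80.0/21.

56.85.80.0/21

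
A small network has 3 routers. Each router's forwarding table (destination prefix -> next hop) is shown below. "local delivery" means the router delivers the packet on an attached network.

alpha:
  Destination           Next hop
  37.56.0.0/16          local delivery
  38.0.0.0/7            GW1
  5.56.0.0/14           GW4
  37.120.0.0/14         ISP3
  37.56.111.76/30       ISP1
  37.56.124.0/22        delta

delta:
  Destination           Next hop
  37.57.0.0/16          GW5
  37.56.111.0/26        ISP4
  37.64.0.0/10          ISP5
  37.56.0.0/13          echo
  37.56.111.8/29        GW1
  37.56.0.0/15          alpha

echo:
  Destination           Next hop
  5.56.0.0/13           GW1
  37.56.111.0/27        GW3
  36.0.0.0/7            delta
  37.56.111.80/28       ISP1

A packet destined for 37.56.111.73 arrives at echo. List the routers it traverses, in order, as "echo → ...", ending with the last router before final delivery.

echo → delta → alpha

At echo: longest match for 37.56.111.73 is 36.0.0.0/7 -> delta
At delta: longest match for 37.56.111.73 is 37.56.0.0/15 -> alpha
At alpha: longest match for 37.56.111.73 is 37.56.0.0/16 -> local delivery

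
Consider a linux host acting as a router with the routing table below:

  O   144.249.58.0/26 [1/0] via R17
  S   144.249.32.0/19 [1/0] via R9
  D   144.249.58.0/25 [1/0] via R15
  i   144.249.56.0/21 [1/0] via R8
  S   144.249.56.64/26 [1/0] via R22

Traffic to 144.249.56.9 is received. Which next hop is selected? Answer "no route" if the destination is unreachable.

Routes whose prefix contains 144.249.56.9:
  144.249.32.0/19 (144.249.32.0 - 144.249.63.255) -> R9
  144.249.56.0/21 (144.249.56.0 - 144.249.63.255) -> R8
More-specific entries that do NOT match:
  144.249.58.0/26 (144.249.58.0 - 144.249.58.63) does not contain 144.249.56.9
  144.249.56.64/26 (144.249.56.64 - 144.249.56.127) does not contain 144.249.56.9
  144.249.58.0/25 (144.249.58.0 - 144.249.58.127) does not contain 144.249.56.9
Longest matching prefix is /21 -> next hop R8.

R8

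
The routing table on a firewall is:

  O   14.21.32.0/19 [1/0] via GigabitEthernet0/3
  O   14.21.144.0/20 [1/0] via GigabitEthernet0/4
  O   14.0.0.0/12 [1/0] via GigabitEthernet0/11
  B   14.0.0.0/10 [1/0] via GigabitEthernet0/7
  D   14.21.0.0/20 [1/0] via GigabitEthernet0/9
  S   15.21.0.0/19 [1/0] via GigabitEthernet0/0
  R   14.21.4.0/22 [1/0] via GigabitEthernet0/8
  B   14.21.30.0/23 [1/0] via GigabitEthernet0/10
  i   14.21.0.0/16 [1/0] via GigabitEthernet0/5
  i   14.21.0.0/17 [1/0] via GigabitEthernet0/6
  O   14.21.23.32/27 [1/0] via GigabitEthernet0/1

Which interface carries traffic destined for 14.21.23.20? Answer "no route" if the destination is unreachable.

GigabitEthernet0/6

Routes whose prefix contains 14.21.23.20:
  14.0.0.0/10 (14.0.0.0 - 14.63.255.255) -> GigabitEthernet0/7
  14.21.0.0/16 (14.21.0.0 - 14.21.255.255) -> GigabitEthernet0/5
  14.21.0.0/17 (14.21.0.0 - 14.21.127.255) -> GigabitEthernet0/6
More-specific entries that do NOT match:
  14.21.23.32/27 (14.21.23.32 - 14.21.23.63) does not contain 14.21.23.20
  14.21.30.0/23 (14.21.30.0 - 14.21.31.255) does not contain 14.21.23.20
  14.21.4.0/22 (14.21.4.0 - 14.21.7.255) does not contain 14.21.23.20
  14.21.144.0/20 (14.21.144.0 - 14.21.159.255) does not contain 14.21.23.20
  14.21.0.0/20 (14.21.0.0 - 14.21.15.255) does not contain 14.21.23.20
  14.21.32.0/19 (14.21.32.0 - 14.21.63.255) does not contain 14.21.23.20
  15.21.0.0/19 (15.21.0.0 - 15.21.31.255) does not contain 14.21.23.20
Longest matching prefix is /17 -> interface GigabitEthernet0/6.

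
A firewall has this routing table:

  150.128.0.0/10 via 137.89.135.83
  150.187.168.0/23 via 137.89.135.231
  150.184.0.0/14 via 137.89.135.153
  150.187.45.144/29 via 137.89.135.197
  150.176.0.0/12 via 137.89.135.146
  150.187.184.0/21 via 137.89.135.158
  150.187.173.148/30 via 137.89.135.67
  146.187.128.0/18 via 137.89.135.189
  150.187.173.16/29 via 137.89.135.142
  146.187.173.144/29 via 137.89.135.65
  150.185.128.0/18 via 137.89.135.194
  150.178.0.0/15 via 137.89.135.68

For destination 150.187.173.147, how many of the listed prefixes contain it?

Prefixes containing 150.187.173.147:
  150.128.0.0/10 (150.128.0.0 - 150.191.255.255)
  150.176.0.0/12 (150.176.0.0 - 150.191.255.255)
  150.184.0.0/14 (150.184.0.0 - 150.187.255.255)
Total matching entries: 3.

3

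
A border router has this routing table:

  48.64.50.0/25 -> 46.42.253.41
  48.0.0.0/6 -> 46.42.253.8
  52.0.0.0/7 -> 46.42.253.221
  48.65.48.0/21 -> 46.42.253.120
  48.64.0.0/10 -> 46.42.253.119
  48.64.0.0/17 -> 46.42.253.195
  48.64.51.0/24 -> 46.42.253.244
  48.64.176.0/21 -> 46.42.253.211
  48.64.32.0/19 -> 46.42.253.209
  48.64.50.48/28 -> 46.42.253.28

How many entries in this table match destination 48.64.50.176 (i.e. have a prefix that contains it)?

Prefixes containing 48.64.50.176:
  48.0.0.0/6 (48.0.0.0 - 51.255.255.255)
  48.64.0.0/10 (48.64.0.0 - 48.127.255.255)
  48.64.0.0/17 (48.64.0.0 - 48.64.127.255)
  48.64.32.0/19 (48.64.32.0 - 48.64.63.255)
Total matching entries: 4.

4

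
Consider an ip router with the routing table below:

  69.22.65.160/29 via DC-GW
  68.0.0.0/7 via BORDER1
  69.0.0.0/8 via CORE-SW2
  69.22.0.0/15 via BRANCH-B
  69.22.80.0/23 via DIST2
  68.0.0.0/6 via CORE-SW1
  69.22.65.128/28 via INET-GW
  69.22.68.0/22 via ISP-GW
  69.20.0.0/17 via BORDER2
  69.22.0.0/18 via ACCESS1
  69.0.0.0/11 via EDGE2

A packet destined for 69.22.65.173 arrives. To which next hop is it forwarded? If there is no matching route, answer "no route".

BRANCH-B

Routes whose prefix contains 69.22.65.173:
  68.0.0.0/6 (68.0.0.0 - 71.255.255.255) -> CORE-SW1
  68.0.0.0/7 (68.0.0.0 - 69.255.255.255) -> BORDER1
  69.0.0.0/8 (69.0.0.0 - 69.255.255.255) -> CORE-SW2
  69.0.0.0/11 (69.0.0.0 - 69.31.255.255) -> EDGE2
  69.22.0.0/15 (69.22.0.0 - 69.23.255.255) -> BRANCH-B
More-specific entries that do NOT match:
  69.22.65.160/29 (69.22.65.160 - 69.22.65.167) does not contain 69.22.65.173
  69.22.65.128/28 (69.22.65.128 - 69.22.65.143) does not contain 69.22.65.173
  69.22.80.0/23 (69.22.80.0 - 69.22.81.255) does not contain 69.22.65.173
  69.22.68.0/22 (69.22.68.0 - 69.22.71.255) does not contain 69.22.65.173
  69.22.0.0/18 (69.22.0.0 - 69.22.63.255) does not contain 69.22.65.173
  69.20.0.0/17 (69.20.0.0 - 69.20.127.255) does not contain 69.22.65.173
Longest matching prefix is /15 -> next hop BRANCH-B.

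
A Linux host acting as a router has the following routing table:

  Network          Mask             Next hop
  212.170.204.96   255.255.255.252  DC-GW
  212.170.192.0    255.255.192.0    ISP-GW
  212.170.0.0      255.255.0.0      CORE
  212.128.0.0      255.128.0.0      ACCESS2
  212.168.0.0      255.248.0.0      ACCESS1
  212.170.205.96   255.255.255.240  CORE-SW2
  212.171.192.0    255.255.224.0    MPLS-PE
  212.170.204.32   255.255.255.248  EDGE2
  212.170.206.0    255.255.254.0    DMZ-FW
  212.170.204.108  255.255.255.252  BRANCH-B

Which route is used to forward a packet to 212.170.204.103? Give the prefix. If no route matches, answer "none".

212.170.192.0/18

Entries matching 212.170.204.103:
  212.128.0.0/9 (212.128.0.0 - 212.255.255.255)
  212.168.0.0/13 (212.168.0.0 - 212.175.255.255)
  212.170.0.0/16 (212.170.0.0 - 212.170.255.255)
  212.170.192.0/18 (212.170.192.0 - 212.170.255.255)
Most specific is 212.170.192.0/18.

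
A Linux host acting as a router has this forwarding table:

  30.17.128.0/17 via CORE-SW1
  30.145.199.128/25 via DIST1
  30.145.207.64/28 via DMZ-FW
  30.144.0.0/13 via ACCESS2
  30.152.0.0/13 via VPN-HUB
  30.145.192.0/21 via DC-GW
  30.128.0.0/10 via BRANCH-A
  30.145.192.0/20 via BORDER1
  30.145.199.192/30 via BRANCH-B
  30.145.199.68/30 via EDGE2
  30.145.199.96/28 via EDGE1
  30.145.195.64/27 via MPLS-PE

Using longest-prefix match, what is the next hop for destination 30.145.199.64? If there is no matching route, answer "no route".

DC-GW

Routes whose prefix contains 30.145.199.64:
  30.128.0.0/10 (30.128.0.0 - 30.191.255.255) -> BRANCH-A
  30.144.0.0/13 (30.144.0.0 - 30.151.255.255) -> ACCESS2
  30.145.192.0/20 (30.145.192.0 - 30.145.207.255) -> BORDER1
  30.145.192.0/21 (30.145.192.0 - 30.145.199.255) -> DC-GW
More-specific entries that do NOT match:
  30.145.199.192/30 (30.145.199.192 - 30.145.199.195) does not contain 30.145.199.64
  30.145.199.68/30 (30.145.199.68 - 30.145.199.71) does not contain 30.145.199.64
  30.145.207.64/28 (30.145.207.64 - 30.145.207.79) does not contain 30.145.199.64
  30.145.199.96/28 (30.145.199.96 - 30.145.199.111) does not contain 30.145.199.64
  30.145.195.64/27 (30.145.195.64 - 30.145.195.95) does not contain 30.145.199.64
  30.145.199.128/25 (30.145.199.128 - 30.145.199.255) does not contain 30.145.199.64
Longest matching prefix is /21 -> next hop DC-GW.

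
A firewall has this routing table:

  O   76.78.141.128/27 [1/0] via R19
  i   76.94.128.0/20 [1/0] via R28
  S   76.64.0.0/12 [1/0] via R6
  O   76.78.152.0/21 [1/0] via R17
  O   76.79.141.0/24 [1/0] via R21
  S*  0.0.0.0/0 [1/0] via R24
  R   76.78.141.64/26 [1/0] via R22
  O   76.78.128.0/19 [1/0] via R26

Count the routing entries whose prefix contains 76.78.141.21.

3

Prefixes containing 76.78.141.21:
  0.0.0.0/0 (default, matches everything)
  76.64.0.0/12 (76.64.0.0 - 76.79.255.255)
  76.78.128.0/19 (76.78.128.0 - 76.78.159.255)
Total matching entries: 3.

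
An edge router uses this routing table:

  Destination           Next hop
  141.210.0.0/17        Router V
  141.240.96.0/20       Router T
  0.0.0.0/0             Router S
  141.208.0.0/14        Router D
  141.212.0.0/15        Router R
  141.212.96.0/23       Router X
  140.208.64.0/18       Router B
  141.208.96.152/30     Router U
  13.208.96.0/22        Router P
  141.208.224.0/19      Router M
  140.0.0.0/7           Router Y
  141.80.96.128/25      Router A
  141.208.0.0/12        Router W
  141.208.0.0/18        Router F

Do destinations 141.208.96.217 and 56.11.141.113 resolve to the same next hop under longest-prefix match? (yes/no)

no

141.208.96.217: longest match 141.208.0.0/14 -> Router D
56.11.141.113: longest match 0.0.0.0/0 -> Router S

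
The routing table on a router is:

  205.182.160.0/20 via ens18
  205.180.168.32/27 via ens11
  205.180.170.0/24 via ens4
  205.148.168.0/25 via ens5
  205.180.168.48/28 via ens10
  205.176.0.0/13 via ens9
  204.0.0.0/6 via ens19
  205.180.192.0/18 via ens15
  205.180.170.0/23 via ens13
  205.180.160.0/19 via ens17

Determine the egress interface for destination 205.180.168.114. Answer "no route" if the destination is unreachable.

ens17

Routes whose prefix contains 205.180.168.114:
  204.0.0.0/6 (204.0.0.0 - 207.255.255.255) -> ens19
  205.176.0.0/13 (205.176.0.0 - 205.183.255.255) -> ens9
  205.180.160.0/19 (205.180.160.0 - 205.180.191.255) -> ens17
More-specific entries that do NOT match:
  205.180.168.48/28 (205.180.168.48 - 205.180.168.63) does not contain 205.180.168.114
  205.180.168.32/27 (205.180.168.32 - 205.180.168.63) does not contain 205.180.168.114
  205.148.168.0/25 (205.148.168.0 - 205.148.168.127) does not contain 205.180.168.114
  205.180.170.0/24 (205.180.170.0 - 205.180.170.255) does not contain 205.180.168.114
  205.180.170.0/23 (205.180.170.0 - 205.180.171.255) does not contain 205.180.168.114
  205.182.160.0/20 (205.182.160.0 - 205.182.175.255) does not contain 205.180.168.114
Longest matching prefix is /19 -> interface ens17.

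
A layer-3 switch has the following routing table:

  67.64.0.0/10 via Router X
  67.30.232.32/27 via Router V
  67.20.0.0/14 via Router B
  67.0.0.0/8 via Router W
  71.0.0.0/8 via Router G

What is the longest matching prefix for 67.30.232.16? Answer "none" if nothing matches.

Entries matching 67.30.232.16:
  67.0.0.0/8 (67.0.0.0 - 67.255.255.255)
Most specific is 67.0.0.0/8.

67.0.0.0/8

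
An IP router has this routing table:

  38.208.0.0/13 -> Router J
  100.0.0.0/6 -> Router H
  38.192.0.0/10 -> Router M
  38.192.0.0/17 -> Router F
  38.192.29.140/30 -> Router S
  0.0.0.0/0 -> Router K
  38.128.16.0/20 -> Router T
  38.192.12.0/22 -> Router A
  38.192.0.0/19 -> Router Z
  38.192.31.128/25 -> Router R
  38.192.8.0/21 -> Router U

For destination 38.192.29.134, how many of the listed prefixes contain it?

4

Prefixes containing 38.192.29.134:
  0.0.0.0/0 (default, matches everything)
  38.192.0.0/10 (38.192.0.0 - 38.255.255.255)
  38.192.0.0/17 (38.192.0.0 - 38.192.127.255)
  38.192.0.0/19 (38.192.0.0 - 38.192.31.255)
Total matching entries: 4.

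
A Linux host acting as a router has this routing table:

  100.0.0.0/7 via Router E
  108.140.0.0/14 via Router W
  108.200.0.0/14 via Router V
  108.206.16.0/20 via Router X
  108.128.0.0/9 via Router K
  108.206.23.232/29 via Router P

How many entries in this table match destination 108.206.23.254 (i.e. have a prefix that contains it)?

Prefixes containing 108.206.23.254:
  108.128.0.0/9 (108.128.0.0 - 108.255.255.255)
  108.206.16.0/20 (108.206.16.0 - 108.206.31.255)
Total matching entries: 2.

2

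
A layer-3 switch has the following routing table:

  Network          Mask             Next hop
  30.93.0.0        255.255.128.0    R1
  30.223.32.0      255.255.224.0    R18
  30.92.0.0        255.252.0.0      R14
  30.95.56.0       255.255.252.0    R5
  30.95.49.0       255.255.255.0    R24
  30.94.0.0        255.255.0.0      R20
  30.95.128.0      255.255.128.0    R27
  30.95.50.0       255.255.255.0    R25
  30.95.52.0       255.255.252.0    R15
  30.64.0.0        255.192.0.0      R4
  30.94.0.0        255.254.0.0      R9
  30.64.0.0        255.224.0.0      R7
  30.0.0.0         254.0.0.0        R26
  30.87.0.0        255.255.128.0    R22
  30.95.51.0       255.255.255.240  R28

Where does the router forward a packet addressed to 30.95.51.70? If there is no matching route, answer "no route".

R9

Routes whose prefix contains 30.95.51.70:
  30.0.0.0/7 (30.0.0.0 - 31.255.255.255) -> R26
  30.64.0.0/10 (30.64.0.0 - 30.127.255.255) -> R4
  30.64.0.0/11 (30.64.0.0 - 30.95.255.255) -> R7
  30.92.0.0/14 (30.92.0.0 - 30.95.255.255) -> R14
  30.94.0.0/15 (30.94.0.0 - 30.95.255.255) -> R9
More-specific entries that do NOT match:
  30.95.51.0/28 (30.95.51.0 - 30.95.51.15) does not contain 30.95.51.70
  30.95.49.0/24 (30.95.49.0 - 30.95.49.255) does not contain 30.95.51.70
  30.95.50.0/24 (30.95.50.0 - 30.95.50.255) does not contain 30.95.51.70
  30.95.56.0/22 (30.95.56.0 - 30.95.59.255) does not contain 30.95.51.70
  30.95.52.0/22 (30.95.52.0 - 30.95.55.255) does not contain 30.95.51.70
  30.223.32.0/19 (30.223.32.0 - 30.223.63.255) does not contain 30.95.51.70
  30.93.0.0/17 (30.93.0.0 - 30.93.127.255) does not contain 30.95.51.70
  30.95.128.0/17 (30.95.128.0 - 30.95.255.255) does not contain 30.95.51.70
  30.87.0.0/17 (30.87.0.0 - 30.87.127.255) does not contain 30.95.51.70
  30.94.0.0/16 (30.94.0.0 - 30.94.255.255) does not contain 30.95.51.70
Longest matching prefix is /15 -> next hop R9.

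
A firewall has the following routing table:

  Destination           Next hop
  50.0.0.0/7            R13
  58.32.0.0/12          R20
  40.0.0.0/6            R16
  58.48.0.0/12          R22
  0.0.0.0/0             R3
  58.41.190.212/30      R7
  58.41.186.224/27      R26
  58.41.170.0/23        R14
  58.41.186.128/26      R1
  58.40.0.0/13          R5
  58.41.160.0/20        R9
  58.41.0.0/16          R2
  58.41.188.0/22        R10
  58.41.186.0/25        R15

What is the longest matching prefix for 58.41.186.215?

Entries matching 58.41.186.215:
  0.0.0.0/0 (default, matches everything)
  58.32.0.0/12 (58.32.0.0 - 58.47.255.255)
  58.40.0.0/13 (58.40.0.0 - 58.47.255.255)
  58.41.0.0/16 (58.41.0.0 - 58.41.255.255)
Most specific is 58.41.0.0/16.

58.41.0.0/16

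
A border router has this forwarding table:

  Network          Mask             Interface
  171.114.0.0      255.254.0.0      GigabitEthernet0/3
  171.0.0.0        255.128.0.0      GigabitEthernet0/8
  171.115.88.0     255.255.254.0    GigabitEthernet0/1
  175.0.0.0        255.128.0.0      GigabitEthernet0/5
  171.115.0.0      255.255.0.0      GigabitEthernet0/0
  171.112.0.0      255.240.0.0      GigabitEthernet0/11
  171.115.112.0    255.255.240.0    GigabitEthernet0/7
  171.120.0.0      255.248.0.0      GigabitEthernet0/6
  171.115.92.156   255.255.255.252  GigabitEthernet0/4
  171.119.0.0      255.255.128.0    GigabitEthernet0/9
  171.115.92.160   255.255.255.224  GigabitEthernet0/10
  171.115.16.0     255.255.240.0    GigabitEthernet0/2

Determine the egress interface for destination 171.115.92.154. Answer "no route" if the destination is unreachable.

Routes whose prefix contains 171.115.92.154:
  171.0.0.0/9 (171.0.0.0 - 171.127.255.255) -> GigabitEthernet0/8
  171.112.0.0/12 (171.112.0.0 - 171.127.255.255) -> GigabitEthernet0/11
  171.114.0.0/15 (171.114.0.0 - 171.115.255.255) -> GigabitEthernet0/3
  171.115.0.0/16 (171.115.0.0 - 171.115.255.255) -> GigabitEthernet0/0
More-specific entries that do NOT match:
  171.115.92.156/30 (171.115.92.156 - 171.115.92.159) does not contain 171.115.92.154
  171.115.92.160/27 (171.115.92.160 - 171.115.92.191) does not contain 171.115.92.154
  171.115.88.0/23 (171.115.88.0 - 171.115.89.255) does not contain 171.115.92.154
  171.115.112.0/20 (171.115.112.0 - 171.115.127.255) does not contain 171.115.92.154
  171.115.16.0/20 (171.115.16.0 - 171.115.31.255) does not contain 171.115.92.154
  171.119.0.0/17 (171.119.0.0 - 171.119.127.255) does not contain 171.115.92.154
Longest matching prefix is /16 -> interface GigabitEthernet0/0.

GigabitEthernet0/0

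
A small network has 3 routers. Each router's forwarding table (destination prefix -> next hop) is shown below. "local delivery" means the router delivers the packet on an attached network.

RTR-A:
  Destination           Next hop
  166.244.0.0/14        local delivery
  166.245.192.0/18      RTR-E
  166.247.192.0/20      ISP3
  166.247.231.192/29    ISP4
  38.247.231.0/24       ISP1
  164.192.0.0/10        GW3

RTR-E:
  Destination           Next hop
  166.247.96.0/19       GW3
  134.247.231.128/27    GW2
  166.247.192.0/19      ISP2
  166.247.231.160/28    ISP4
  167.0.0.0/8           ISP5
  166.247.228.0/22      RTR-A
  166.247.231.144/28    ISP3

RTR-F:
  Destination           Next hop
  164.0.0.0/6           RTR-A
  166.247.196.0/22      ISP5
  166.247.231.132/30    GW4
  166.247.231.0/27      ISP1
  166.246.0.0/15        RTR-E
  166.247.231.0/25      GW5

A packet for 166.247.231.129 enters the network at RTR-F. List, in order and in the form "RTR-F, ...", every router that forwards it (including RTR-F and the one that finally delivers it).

RTR-F, RTR-E, RTR-A

At RTR-F: longest match for 166.247.231.129 is 166.246.0.0/15 -> RTR-E
At RTR-E: longest match for 166.247.231.129 is 166.247.228.0/22 -> RTR-A
At RTR-A: longest match for 166.247.231.129 is 166.244.0.0/14 -> local delivery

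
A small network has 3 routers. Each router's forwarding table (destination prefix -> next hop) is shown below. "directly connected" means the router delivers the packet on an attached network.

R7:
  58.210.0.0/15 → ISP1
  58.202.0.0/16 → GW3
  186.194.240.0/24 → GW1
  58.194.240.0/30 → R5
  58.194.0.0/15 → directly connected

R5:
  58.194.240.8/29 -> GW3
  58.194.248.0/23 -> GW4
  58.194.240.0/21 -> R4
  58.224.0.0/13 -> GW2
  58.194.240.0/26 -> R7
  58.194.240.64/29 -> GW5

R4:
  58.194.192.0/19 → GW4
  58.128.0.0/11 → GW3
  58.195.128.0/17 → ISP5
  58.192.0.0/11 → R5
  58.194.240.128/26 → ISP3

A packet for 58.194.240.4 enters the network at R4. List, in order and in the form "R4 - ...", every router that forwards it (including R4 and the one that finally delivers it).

R4 - R5 - R7

At R4: longest match for 58.194.240.4 is 58.192.0.0/11 -> R5
At R5: longest match for 58.194.240.4 is 58.194.240.0/26 -> R7
At R7: longest match for 58.194.240.4 is 58.194.0.0/15 -> directly connected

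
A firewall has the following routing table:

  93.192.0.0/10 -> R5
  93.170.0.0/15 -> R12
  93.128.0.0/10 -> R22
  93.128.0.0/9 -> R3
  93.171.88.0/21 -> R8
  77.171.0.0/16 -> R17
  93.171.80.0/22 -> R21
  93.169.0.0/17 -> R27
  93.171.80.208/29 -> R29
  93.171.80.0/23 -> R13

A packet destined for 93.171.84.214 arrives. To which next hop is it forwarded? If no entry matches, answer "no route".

Routes whose prefix contains 93.171.84.214:
  93.128.0.0/9 (93.128.0.0 - 93.255.255.255) -> R3
  93.128.0.0/10 (93.128.0.0 - 93.191.255.255) -> R22
  93.170.0.0/15 (93.170.0.0 - 93.171.255.255) -> R12
More-specific entries that do NOT match:
  93.171.80.208/29 (93.171.80.208 - 93.171.80.215) does not contain 93.171.84.214
  93.171.80.0/23 (93.171.80.0 - 93.171.81.255) does not contain 93.171.84.214
  93.171.80.0/22 (93.171.80.0 - 93.171.83.255) does not contain 93.171.84.214
  93.171.88.0/21 (93.171.88.0 - 93.171.95.255) does not contain 93.171.84.214
  93.169.0.0/17 (93.169.0.0 - 93.169.127.255) does not contain 93.171.84.214
  77.171.0.0/16 (77.171.0.0 - 77.171.255.255) does not contain 93.171.84.214
Longest matching prefix is /15 -> next hop R12.

R12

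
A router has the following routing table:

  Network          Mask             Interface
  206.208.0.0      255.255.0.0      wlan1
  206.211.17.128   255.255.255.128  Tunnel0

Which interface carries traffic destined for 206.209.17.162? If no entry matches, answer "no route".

No entry's prefix contains 206.209.17.162; there is no default route.

no route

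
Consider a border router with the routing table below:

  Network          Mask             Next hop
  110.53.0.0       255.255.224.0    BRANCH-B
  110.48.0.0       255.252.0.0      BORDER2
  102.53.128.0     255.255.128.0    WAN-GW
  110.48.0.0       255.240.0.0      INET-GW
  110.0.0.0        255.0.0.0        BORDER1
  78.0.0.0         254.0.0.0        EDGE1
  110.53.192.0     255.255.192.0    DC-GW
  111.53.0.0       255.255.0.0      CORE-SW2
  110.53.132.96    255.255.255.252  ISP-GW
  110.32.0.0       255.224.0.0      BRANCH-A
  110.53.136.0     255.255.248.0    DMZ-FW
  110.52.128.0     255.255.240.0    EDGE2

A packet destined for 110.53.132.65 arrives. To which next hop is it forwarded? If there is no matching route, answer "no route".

Routes whose prefix contains 110.53.132.65:
  110.0.0.0/8 (110.0.0.0 - 110.255.255.255) -> BORDER1
  110.32.0.0/11 (110.32.0.0 - 110.63.255.255) -> BRANCH-A
  110.48.0.0/12 (110.48.0.0 - 110.63.255.255) -> INET-GW
More-specific entries that do NOT match:
  110.53.132.96/30 (110.53.132.96 - 110.53.132.99) does not contain 110.53.132.65
  110.53.136.0/21 (110.53.136.0 - 110.53.143.255) does not contain 110.53.132.65
  110.52.128.0/20 (110.52.128.0 - 110.52.143.255) does not contain 110.53.132.65
  110.53.0.0/19 (110.53.0.0 - 110.53.31.255) does not contain 110.53.132.65
  110.53.192.0/18 (110.53.192.0 - 110.53.255.255) does not contain 110.53.132.65
  102.53.128.0/17 (102.53.128.0 - 102.53.255.255) does not contain 110.53.132.65
  111.53.0.0/16 (111.53.0.0 - 111.53.255.255) does not contain 110.53.132.65
  110.48.0.0/14 (110.48.0.0 - 110.51.255.255) does not contain 110.53.132.65
Longest matching prefix is /12 -> next hop INET-GW.

INET-GW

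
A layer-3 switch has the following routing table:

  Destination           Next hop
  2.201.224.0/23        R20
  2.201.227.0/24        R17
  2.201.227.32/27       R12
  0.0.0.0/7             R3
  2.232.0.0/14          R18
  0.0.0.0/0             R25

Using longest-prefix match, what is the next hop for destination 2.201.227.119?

R17

Routes whose prefix contains 2.201.227.119:
  0.0.0.0/0 (default, matches everything) -> R25
  2.201.227.0/24 (2.201.227.0 - 2.201.227.255) -> R17
More-specific entries that do NOT match:
  2.201.227.32/27 (2.201.227.32 - 2.201.227.63) does not contain 2.201.227.119
Longest matching prefix is /24 -> next hop R17.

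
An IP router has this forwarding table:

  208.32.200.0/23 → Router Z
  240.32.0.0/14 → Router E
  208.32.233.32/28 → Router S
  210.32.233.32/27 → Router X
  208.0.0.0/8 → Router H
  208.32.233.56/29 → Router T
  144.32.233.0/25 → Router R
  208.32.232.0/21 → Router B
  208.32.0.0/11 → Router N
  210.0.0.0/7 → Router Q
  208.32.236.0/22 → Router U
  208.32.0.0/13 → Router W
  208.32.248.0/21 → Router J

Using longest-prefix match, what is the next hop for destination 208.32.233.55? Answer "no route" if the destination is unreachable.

Router B

Routes whose prefix contains 208.32.233.55:
  208.0.0.0/8 (208.0.0.0 - 208.255.255.255) -> Router H
  208.32.0.0/11 (208.32.0.0 - 208.63.255.255) -> Router N
  208.32.0.0/13 (208.32.0.0 - 208.39.255.255) -> Router W
  208.32.232.0/21 (208.32.232.0 - 208.32.239.255) -> Router B
More-specific entries that do NOT match:
  208.32.233.56/29 (208.32.233.56 - 208.32.233.63) does not contain 208.32.233.55
  208.32.233.32/28 (208.32.233.32 - 208.32.233.47) does not contain 208.32.233.55
  210.32.233.32/27 (210.32.233.32 - 210.32.233.63) does not contain 208.32.233.55
  144.32.233.0/25 (144.32.233.0 - 144.32.233.127) does not contain 208.32.233.55
  208.32.200.0/23 (208.32.200.0 - 208.32.201.255) does not contain 208.32.233.55
  208.32.236.0/22 (208.32.236.0 - 208.32.239.255) does not contain 208.32.233.55
Longest matching prefix is /21 -> next hop Router B.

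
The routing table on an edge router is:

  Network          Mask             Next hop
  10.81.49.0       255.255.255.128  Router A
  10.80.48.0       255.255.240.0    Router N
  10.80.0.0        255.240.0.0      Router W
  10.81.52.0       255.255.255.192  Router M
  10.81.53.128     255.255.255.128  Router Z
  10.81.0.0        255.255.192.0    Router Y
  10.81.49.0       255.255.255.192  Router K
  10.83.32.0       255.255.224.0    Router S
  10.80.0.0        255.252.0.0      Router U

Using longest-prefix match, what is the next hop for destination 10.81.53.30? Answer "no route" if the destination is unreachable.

Router Y

Routes whose prefix contains 10.81.53.30:
  10.80.0.0/12 (10.80.0.0 - 10.95.255.255) -> Router W
  10.80.0.0/14 (10.80.0.0 - 10.83.255.255) -> Router U
  10.81.0.0/18 (10.81.0.0 - 10.81.63.255) -> Router Y
More-specific entries that do NOT match:
  10.81.52.0/26 (10.81.52.0 - 10.81.52.63) does not contain 10.81.53.30
  10.81.49.0/26 (10.81.49.0 - 10.81.49.63) does not contain 10.81.53.30
  10.81.49.0/25 (10.81.49.0 - 10.81.49.127) does not contain 10.81.53.30
  10.81.53.128/25 (10.81.53.128 - 10.81.53.255) does not contain 10.81.53.30
  10.80.48.0/20 (10.80.48.0 - 10.80.63.255) does not contain 10.81.53.30
  10.83.32.0/19 (10.83.32.0 - 10.83.63.255) does not contain 10.81.53.30
Longest matching prefix is /18 -> next hop Router Y.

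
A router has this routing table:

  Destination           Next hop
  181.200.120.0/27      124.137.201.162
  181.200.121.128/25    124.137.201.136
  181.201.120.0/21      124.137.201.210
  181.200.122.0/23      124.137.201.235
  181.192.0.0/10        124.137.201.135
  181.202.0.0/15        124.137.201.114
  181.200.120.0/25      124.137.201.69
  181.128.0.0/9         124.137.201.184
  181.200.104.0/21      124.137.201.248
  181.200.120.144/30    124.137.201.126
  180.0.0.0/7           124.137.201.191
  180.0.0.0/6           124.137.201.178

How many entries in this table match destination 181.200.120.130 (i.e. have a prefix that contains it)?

Prefixes containing 181.200.120.130:
  180.0.0.0/6 (180.0.0.0 - 183.255.255.255)
  180.0.0.0/7 (180.0.0.0 - 181.255.255.255)
  181.128.0.0/9 (181.128.0.0 - 181.255.255.255)
  181.192.0.0/10 (181.192.0.0 - 181.255.255.255)
Total matching entries: 4.

4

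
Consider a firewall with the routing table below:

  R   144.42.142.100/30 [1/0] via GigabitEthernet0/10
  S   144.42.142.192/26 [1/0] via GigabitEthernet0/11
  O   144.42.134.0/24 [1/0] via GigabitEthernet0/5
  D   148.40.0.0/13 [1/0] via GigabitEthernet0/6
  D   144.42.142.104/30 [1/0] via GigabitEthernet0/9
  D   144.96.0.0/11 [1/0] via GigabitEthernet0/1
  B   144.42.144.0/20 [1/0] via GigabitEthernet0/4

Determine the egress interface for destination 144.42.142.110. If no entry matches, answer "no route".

No entry's prefix contains 144.42.142.110; there is no default route.

no route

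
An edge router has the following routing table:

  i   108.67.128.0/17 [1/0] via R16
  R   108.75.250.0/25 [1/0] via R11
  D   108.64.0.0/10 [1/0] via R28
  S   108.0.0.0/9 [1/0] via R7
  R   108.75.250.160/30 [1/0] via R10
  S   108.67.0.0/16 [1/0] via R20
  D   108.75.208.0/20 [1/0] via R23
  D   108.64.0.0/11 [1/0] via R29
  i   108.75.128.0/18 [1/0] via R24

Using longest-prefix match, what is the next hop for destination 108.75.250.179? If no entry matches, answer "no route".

R29

Routes whose prefix contains 108.75.250.179:
  108.0.0.0/9 (108.0.0.0 - 108.127.255.255) -> R7
  108.64.0.0/10 (108.64.0.0 - 108.127.255.255) -> R28
  108.64.0.0/11 (108.64.0.0 - 108.95.255.255) -> R29
More-specific entries that do NOT match:
  108.75.250.160/30 (108.75.250.160 - 108.75.250.163) does not contain 108.75.250.179
  108.75.250.0/25 (108.75.250.0 - 108.75.250.127) does not contain 108.75.250.179
  108.75.208.0/20 (108.75.208.0 - 108.75.223.255) does not contain 108.75.250.179
  108.75.128.0/18 (108.75.128.0 - 108.75.191.255) does not contain 108.75.250.179
  108.67.128.0/17 (108.67.128.0 - 108.67.255.255) does not contain 108.75.250.179
  108.67.0.0/16 (108.67.0.0 - 108.67.255.255) does not contain 108.75.250.179
Longest matching prefix is /11 -> next hop R29.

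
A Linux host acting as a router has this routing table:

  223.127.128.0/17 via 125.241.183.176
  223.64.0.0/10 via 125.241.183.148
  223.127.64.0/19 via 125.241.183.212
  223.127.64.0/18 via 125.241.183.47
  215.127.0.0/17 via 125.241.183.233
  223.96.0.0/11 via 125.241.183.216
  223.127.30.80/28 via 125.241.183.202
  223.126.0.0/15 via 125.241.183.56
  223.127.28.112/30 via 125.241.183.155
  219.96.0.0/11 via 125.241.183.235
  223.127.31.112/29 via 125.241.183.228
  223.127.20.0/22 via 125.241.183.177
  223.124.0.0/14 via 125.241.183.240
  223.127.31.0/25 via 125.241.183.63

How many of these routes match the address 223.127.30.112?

4

Prefixes containing 223.127.30.112:
  223.64.0.0/10 (223.64.0.0 - 223.127.255.255)
  223.96.0.0/11 (223.96.0.0 - 223.127.255.255)
  223.124.0.0/14 (223.124.0.0 - 223.127.255.255)
  223.126.0.0/15 (223.126.0.0 - 223.127.255.255)
Total matching entries: 4.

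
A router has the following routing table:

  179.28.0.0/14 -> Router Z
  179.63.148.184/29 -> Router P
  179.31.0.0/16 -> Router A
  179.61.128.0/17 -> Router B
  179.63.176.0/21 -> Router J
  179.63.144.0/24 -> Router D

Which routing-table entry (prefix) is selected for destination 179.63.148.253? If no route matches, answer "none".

179.63.148.253 is outside every listed prefix and there is no default route.

none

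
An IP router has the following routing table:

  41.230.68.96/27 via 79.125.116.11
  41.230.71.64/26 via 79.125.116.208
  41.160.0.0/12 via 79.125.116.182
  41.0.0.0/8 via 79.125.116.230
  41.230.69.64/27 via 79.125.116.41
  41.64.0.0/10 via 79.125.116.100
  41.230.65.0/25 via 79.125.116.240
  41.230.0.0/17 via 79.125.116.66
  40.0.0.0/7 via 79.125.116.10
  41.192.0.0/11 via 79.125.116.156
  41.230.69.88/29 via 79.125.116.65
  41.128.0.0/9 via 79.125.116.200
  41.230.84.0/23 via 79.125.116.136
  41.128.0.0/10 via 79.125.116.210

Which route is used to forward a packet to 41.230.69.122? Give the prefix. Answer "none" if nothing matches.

Entries matching 41.230.69.122:
  40.0.0.0/7 (40.0.0.0 - 41.255.255.255)
  41.0.0.0/8 (41.0.0.0 - 41.255.255.255)
  41.128.0.0/9 (41.128.0.0 - 41.255.255.255)
  41.230.0.0/17 (41.230.0.0 - 41.230.127.255)
Most specific is 41.230.0.0/17.

41.230.0.0/17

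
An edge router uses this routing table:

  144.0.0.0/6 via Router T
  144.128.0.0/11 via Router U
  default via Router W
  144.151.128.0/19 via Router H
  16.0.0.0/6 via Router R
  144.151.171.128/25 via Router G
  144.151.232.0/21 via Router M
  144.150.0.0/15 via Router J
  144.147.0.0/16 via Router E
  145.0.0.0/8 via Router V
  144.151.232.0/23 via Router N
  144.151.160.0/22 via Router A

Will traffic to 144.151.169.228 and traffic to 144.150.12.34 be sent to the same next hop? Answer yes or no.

144.151.169.228: longest match 144.150.0.0/15 -> Router J
144.150.12.34: longest match 144.150.0.0/15 -> Router J

yes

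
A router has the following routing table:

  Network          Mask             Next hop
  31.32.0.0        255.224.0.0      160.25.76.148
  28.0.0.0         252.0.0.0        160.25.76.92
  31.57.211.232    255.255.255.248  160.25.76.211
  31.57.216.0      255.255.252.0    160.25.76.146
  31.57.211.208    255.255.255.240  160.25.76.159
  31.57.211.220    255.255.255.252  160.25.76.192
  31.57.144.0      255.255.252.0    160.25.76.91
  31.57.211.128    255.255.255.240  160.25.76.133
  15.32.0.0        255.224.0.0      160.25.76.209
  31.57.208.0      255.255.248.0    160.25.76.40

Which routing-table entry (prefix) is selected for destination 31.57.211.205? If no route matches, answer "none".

31.57.208.0/21

Entries matching 31.57.211.205:
  28.0.0.0/6 (28.0.0.0 - 31.255.255.255)
  31.32.0.0/11 (31.32.0.0 - 31.63.255.255)
  31.57.208.0/21 (31.57.208.0 - 31.57.215.255)
Most specific is 31.57.208.0/21.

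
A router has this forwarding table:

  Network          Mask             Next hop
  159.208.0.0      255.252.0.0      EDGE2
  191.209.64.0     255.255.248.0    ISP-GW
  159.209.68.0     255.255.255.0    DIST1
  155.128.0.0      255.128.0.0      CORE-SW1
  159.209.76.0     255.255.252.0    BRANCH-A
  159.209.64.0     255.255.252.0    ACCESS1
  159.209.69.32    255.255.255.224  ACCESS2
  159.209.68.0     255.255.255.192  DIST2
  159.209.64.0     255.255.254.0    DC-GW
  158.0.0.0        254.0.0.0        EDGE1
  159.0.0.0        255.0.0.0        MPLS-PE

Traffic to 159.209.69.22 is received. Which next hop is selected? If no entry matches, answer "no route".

Routes whose prefix contains 159.209.69.22:
  158.0.0.0/7 (158.0.0.0 - 159.255.255.255) -> EDGE1
  159.0.0.0/8 (159.0.0.0 - 159.255.255.255) -> MPLS-PE
  159.208.0.0/14 (159.208.0.0 - 159.211.255.255) -> EDGE2
More-specific entries that do NOT match:
  159.209.69.32/27 (159.209.69.32 - 159.209.69.63) does not contain 159.209.69.22
  159.209.68.0/26 (159.209.68.0 - 159.209.68.63) does not contain 159.209.69.22
  159.209.68.0/24 (159.209.68.0 - 159.209.68.255) does not contain 159.209.69.22
  159.209.64.0/23 (159.209.64.0 - 159.209.65.255) does not contain 159.209.69.22
  159.209.76.0/22 (159.209.76.0 - 159.209.79.255) does not contain 159.209.69.22
  159.209.64.0/22 (159.209.64.0 - 159.209.67.255) does not contain 159.209.69.22
  191.209.64.0/21 (191.209.64.0 - 191.209.71.255) does not contain 159.209.69.22
Longest matching prefix is /14 -> next hop EDGE2.

EDGE2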